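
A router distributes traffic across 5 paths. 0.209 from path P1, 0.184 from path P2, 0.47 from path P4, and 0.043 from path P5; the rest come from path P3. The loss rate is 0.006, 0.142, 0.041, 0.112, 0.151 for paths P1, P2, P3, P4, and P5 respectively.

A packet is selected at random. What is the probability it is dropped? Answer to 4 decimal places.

P(P3) = 1 − (0.209 + 0.184 + 0.47 + 0.043) = 0.094.
P(L) = P(L|P1)·P(P1) + P(L|P2)·P(P2) + P(L|P3)·P(P3) + P(L|P4)·P(P4) + P(L|P5)·P(P5)
      = 0.006·0.209 + 0.142·0.184 + 0.041·0.094 + 0.112·0.47 + 0.151·0.043
      = 0.001254 + 0.026128 + 0.003854 + 0.05264 + 0.006493 = 0.090369

P(L) ≈ 0.0904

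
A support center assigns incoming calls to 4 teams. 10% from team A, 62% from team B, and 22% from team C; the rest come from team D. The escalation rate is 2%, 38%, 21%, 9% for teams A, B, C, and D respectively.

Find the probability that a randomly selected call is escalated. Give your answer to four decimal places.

P(D) = 1 − (0.1 + 0.62 + 0.22) = 0.06.
Summing over the partition,
P(E) = P(E|A)·P(A) + P(E|B)·P(B) + P(E|C)·P(C) + P(E|D)·P(D)
      = 0.02·0.1 + 0.38·0.62 + 0.21·0.22 + 0.09·0.06
      = 0.002 + 0.2356 + 0.0462 + 0.0054 = 0.2892

0.2892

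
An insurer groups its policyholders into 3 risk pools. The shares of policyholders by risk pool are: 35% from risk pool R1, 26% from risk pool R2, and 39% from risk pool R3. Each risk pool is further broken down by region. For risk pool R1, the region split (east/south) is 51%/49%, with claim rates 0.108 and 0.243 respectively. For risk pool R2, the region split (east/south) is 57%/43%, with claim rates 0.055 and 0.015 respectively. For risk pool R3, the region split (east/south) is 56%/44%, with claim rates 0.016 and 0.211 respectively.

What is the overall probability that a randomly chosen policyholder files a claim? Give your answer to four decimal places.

P(C) ≈ 0.1105

P(C|R1) = 0.51·0.108 + 0.49·0.243 = 0.05508 + 0.11907 = 0.17415
P(C|R2) = 0.57·0.055 + 0.43·0.015 = 0.03135 + 0.00645 = 0.0378
P(C|R3) = 0.56·0.016 + 0.44·0.211 = 0.00896 + 0.09284 = 0.1018
By total probability over the outer partition,
P(C) = 0.35·0.17415 + 0.26·0.0378 + 0.39·0.1018
      = 0.0609525 + 0.009828 + 0.039702 = 0.1104825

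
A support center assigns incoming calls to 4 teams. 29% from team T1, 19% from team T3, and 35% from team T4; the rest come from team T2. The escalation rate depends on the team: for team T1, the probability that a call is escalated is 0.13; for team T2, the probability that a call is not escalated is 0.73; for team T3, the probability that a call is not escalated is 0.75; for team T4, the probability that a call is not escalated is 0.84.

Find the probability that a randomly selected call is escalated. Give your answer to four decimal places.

P(T2) = 1 − (0.29 + 0.19 + 0.35) = 0.17.
P(E|T2) = 1 − 0.73 = 0.27.
P(E|T3) = 1 − 0.75 = 0.25.
P(E|T4) = 1 − 0.84 = 0.16.
Using total probability over the partition,
P(E) = P(E|T1)·P(T1) + P(E|T2)·P(T2) + P(E|T3)·P(T3) + P(E|T4)·P(T4)
      = 0.13·0.29 + 0.27·0.17 + 0.25·0.19 + 0.16·0.35
      = 0.0377 + 0.0459 + 0.0475 + 0.056 = 0.1871

P(E) ≈ 0.1871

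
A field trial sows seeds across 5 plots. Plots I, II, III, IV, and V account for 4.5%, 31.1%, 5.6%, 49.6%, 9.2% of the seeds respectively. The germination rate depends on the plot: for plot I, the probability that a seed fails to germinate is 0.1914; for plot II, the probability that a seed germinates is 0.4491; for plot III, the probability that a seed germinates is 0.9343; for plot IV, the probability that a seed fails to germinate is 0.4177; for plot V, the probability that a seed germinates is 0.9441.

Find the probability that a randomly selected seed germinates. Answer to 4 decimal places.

P(G|I) = 1 − 0.1914 = 0.8086.
P(G|IV) = 1 − 0.4177 = 0.5823.
P(G) = P(G|I)·P(I) + P(G|II)·P(II) + P(G|III)·P(III) + P(G|IV)·P(IV) + P(G|V)·P(V)
      = 0.8086·0.045 + 0.4491·0.311 + 0.9343·0.056 + 0.5823·0.496 + 0.9441·0.092
      = 0.036387 + 0.1396701 + 0.0523208 + 0.2888208 + 0.0868572 = 0.6040559

P(G) ≈ 0.6041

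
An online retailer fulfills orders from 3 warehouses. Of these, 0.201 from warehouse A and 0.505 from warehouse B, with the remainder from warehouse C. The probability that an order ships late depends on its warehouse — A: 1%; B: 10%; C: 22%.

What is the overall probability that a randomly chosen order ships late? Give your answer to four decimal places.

P(C) = 1 − (0.201 + 0.505) = 0.294.
P(L) = P(L|A)·P(A) + P(L|B)·P(B) + P(L|C)·P(C)
      = 0.01·0.201 + 0.1·0.505 + 0.22·0.294
      = 0.00201 + 0.0505 + 0.06468 = 0.11719

0.1172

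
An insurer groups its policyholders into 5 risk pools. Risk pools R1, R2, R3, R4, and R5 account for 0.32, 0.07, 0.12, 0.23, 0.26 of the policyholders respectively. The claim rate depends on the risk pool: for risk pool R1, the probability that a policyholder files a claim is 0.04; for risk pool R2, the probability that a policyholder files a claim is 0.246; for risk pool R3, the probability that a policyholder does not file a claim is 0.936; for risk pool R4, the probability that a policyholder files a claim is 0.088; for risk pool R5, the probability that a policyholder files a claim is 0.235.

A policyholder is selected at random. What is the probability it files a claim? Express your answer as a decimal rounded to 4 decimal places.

P(C|R3) = 1 − 0.936 = 0.064.
Summing over the partition,
P(C) = P(C|R1)·P(R1) + P(C|R2)·P(R2) + P(C|R3)·P(R3) + P(C|R4)·P(R4) + P(C|R5)·P(R5)
      = 0.04·0.32 + 0.246·0.07 + 0.064·0.12 + 0.088·0.23 + 0.235·0.26
      = 0.0128 + 0.01722 + 0.00768 + 0.02024 + 0.0611 = 0.11904

P(C) ≈ 0.1190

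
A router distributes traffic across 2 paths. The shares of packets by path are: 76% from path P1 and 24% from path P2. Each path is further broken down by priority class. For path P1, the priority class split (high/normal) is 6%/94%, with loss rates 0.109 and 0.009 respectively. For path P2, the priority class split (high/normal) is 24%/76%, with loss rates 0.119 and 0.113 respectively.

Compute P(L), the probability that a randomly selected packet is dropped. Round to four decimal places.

0.0389

P(L|P1) = 0.06·0.109 + 0.94·0.009 = 0.00654 + 0.00846 = 0.015
P(L|P2) = 0.24·0.119 + 0.76·0.113 = 0.02856 + 0.08588 = 0.11444
Then overall,
P(L) = 0.76·0.015 + 0.24·0.11444
      = 0.0114 + 0.0274656 = 0.0388656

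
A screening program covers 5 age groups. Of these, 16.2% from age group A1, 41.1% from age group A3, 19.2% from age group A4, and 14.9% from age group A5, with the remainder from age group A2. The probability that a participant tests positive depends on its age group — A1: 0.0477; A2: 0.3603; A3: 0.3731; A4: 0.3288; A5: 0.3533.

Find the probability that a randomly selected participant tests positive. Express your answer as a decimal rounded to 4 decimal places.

0.3078

P(A2) = 1 − (0.162 + 0.411 + 0.192 + 0.149) = 0.086.
P(T) = P(T|A1)·P(A1) + P(T|A2)·P(A2) + P(T|A3)·P(A3) + P(T|A4)·P(A4) + P(T|A5)·P(A5)
      = 0.0477·0.162 + 0.3603·0.086 + 0.3731·0.411 + 0.3288·0.192 + 0.3533·0.149
      = 0.0077274 + 0.0309858 + 0.1533441 + 0.0631296 + 0.0526417 = 0.3078286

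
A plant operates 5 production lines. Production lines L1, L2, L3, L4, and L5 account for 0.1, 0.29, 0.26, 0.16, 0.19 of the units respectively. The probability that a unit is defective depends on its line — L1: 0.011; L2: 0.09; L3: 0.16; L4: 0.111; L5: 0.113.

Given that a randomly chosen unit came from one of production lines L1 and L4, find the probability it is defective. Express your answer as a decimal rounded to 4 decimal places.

Let S = {L1, L4}.
P(S) = 0.1 + 0.16 = 0.26.
P(D ∩ S) = 0.011·0.1 + 0.111·0.16 = 0.0011 + 0.01776 = 0.01886.
P(D | S) = 0.01886 / 0.26 = 0.072538…

P(D|S) ≈ 0.0725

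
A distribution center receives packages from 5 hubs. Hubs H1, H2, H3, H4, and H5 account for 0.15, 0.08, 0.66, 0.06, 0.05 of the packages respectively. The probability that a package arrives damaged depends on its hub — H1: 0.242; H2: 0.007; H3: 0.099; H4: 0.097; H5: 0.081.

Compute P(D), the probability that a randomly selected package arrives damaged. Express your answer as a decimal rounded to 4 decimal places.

P(D) ≈ 0.1121

P(D) = P(D|H1)·P(H1) + P(D|H2)·P(H2) + P(D|H3)·P(H3) + P(D|H4)·P(H4) + P(D|H5)·P(H5)
      = 0.242·0.15 + 0.007·0.08 + 0.099·0.66 + 0.097·0.06 + 0.081·0.05
      = 0.0363 + 0.00056 + 0.06534 + 0.00582 + 0.00405 = 0.11207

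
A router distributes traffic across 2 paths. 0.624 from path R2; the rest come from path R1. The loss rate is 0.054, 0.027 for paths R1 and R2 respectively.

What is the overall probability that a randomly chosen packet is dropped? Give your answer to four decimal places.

0.0372

P(R1) = 1 − (0.624) = 0.376.
By the law of total probability,
P(L) = P(L|R1)·P(R1) + P(L|R2)·P(R2)
      = 0.054·0.376 + 0.027·0.624
      = 0.020304 + 0.016848 = 0.037152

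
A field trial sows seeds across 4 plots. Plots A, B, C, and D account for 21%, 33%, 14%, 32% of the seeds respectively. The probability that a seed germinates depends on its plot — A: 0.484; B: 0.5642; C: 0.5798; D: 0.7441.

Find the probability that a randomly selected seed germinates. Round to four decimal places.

Using total probability over the partition,
P(G) = P(G|A)·P(A) + P(G|B)·P(B) + P(G|C)·P(C) + P(G|D)·P(D)
      = 0.484·0.21 + 0.5642·0.33 + 0.5798·0.14 + 0.7441·0.32
      = 0.10164 + 0.186186 + 0.081172 + 0.238112 = 0.60711

P(G) ≈ 0.6071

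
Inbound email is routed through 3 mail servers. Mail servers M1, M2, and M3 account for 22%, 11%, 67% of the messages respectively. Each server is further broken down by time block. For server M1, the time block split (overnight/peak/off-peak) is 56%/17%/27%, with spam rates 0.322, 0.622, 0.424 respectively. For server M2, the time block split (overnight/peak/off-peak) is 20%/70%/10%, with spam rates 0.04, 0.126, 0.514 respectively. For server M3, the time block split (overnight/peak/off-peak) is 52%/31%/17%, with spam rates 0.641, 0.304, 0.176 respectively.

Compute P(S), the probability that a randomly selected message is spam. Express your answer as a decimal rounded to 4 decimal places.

P(S) ≈ 0.4109

P(S|M1) = 0.56·0.322 + 0.17·0.622 + 0.27·0.424 = 0.18032 + 0.10574 + 0.11448 = 0.40054
P(S|M2) = 0.2·0.04 + 0.7·0.126 + 0.1·0.514 = 0.008 + 0.0882 + 0.0514 = 0.1476
P(S|M3) = 0.52·0.641 + 0.31·0.304 + 0.17·0.176 = 0.33332 + 0.09424 + 0.02992 = 0.45748
By total probability over the outer partition,
P(S) = 0.22·0.40054 + 0.11·0.1476 + 0.67·0.45748
      = 0.0881188 + 0.016236 + 0.3065116 = 0.4108664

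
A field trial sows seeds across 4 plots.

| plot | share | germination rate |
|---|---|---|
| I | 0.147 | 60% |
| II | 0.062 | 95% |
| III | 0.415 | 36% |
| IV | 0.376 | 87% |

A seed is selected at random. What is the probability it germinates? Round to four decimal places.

Using total probability over the partition,
P(G) = P(G|I)·P(I) + P(G|II)·P(II) + P(G|III)·P(III) + P(G|IV)·P(IV)
      = 0.6·0.147 + 0.95·0.062 + 0.36·0.415 + 0.87·0.376
      = 0.0882 + 0.0589 + 0.1494 + 0.32712 = 0.62362

P(G) ≈ 0.6236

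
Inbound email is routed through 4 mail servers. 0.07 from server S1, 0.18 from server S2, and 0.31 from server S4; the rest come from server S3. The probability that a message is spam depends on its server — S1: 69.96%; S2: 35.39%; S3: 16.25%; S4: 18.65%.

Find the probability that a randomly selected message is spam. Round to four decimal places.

P(S3) = 1 − (0.07 + 0.18 + 0.31) = 0.44.
P(S) = P(S|S1)·P(S1) + P(S|S2)·P(S2) + P(S|S3)·P(S3) + P(S|S4)·P(S4)
      = 0.6996·0.07 + 0.3539·0.18 + 0.1625·0.44 + 0.1865·0.31
      = 0.048972 + 0.063702 + 0.0715 + 0.057815 = 0.241989

P(S) ≈ 0.2420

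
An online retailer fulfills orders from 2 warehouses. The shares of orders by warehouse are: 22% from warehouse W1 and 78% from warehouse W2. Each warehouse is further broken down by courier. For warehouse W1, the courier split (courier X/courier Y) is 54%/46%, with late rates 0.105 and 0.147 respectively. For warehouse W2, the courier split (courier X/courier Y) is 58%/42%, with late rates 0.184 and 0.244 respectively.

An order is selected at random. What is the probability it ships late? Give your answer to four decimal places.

P(L|W1) = 0.54·0.105 + 0.46·0.147 = 0.0567 + 0.06762 = 0.12432
P(L|W2) = 0.58·0.184 + 0.42·0.244 = 0.10672 + 0.10248 = 0.2092
Then overall,
P(L) = 0.22·0.12432 + 0.78·0.2092
      = 0.0273504 + 0.163176 = 0.1905264

0.1905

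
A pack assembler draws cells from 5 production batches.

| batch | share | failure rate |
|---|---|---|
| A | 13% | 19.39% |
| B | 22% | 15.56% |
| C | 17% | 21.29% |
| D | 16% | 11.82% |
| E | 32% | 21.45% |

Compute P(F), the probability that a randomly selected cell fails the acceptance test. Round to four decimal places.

P(F) ≈ 0.1832

Summing over the partition,
P(F) = P(F|A)·P(A) + P(F|B)·P(B) + P(F|C)·P(C) + P(F|D)·P(D) + P(F|E)·P(E)
      = 0.1939·0.13 + 0.1556·0.22 + 0.2129·0.17 + 0.1182·0.16 + 0.2145·0.32
      = 0.025207 + 0.034232 + 0.036193 + 0.018912 + 0.06864 = 0.183184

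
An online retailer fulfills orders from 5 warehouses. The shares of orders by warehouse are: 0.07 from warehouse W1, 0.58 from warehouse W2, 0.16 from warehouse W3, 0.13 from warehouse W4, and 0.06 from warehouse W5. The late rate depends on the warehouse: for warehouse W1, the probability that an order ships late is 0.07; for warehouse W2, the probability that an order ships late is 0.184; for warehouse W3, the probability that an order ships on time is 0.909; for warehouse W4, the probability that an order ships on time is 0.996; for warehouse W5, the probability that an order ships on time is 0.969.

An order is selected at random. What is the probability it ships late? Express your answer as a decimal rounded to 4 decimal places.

0.1286

P(L|W3) = 1 − 0.909 = 0.091.
P(L|W4) = 1 − 0.996 = 0.004.
P(L|W5) = 1 − 0.969 = 0.031.
By the law of total probability,
P(L) = P(L|W1)·P(W1) + P(L|W2)·P(W2) + P(L|W3)·P(W3) + P(L|W4)·P(W4) + P(L|W5)·P(W5)
      = 0.07·0.07 + 0.184·0.58 + 0.091·0.16 + 0.004·0.13 + 0.031·0.06
      = 0.0049 + 0.10672 + 0.01456 + 0.00052 + 0.00186 = 0.12856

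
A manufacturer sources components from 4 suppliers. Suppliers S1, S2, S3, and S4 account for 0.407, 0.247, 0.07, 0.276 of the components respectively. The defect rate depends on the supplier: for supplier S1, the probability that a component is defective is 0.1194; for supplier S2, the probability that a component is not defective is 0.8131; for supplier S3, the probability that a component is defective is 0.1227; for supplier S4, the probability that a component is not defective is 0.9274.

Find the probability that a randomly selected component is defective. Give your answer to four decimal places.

P(D|S2) = 1 − 0.8131 = 0.1869.
P(D|S4) = 1 − 0.9274 = 0.0726.
By the law of total probability,
P(D) = P(D|S1)·P(S1) + P(D|S2)·P(S2) + P(D|S3)·P(S3) + P(D|S4)·P(S4)
      = 0.1194·0.407 + 0.1869·0.247 + 0.1227·0.07 + 0.0726·0.276
      = 0.0485958 + 0.0461643 + 0.008589 + 0.0200376 = 0.1233867

0.1234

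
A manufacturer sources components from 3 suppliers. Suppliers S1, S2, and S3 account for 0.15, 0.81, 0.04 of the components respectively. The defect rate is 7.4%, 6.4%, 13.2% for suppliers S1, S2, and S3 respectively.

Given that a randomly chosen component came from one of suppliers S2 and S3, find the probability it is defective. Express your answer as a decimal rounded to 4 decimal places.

Let S = {S2, S3}.
P(S) = 0.81 + 0.04 = 0.85.
P(D ∩ S) = 0.064·0.81 + 0.132·0.04 = 0.05184 + 0.00528 = 0.05712.
P(D | S) = 0.05712 / 0.85 = 0.067200…

0.0672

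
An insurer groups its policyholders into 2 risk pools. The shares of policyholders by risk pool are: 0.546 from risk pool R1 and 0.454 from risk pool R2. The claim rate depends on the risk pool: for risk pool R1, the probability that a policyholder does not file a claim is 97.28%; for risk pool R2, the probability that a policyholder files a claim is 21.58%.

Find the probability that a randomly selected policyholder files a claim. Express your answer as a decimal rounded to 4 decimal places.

0.1128

P(C|R1) = 1 − 0.9728 = 0.0272.
P(C) = P(C|R1)·P(R1) + P(C|R2)·P(R2)
      = 0.0272·0.546 + 0.2158·0.454
      = 0.0148512 + 0.0979732 = 0.1128244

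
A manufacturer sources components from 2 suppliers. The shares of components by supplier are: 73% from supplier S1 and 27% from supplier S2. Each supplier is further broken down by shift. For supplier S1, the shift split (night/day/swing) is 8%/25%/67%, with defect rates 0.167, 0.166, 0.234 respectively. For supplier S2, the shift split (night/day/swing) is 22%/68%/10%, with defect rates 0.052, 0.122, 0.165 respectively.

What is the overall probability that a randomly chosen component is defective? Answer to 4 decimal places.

P(D|S1) = 0.08·0.167 + 0.25·0.166 + 0.67·0.234 = 0.01336 + 0.0415 + 0.15678 = 0.21164
P(D|S2) = 0.22·0.052 + 0.68·0.122 + 0.1·0.165 = 0.01144 + 0.08296 + 0.0165 = 0.1109
Then overall,
P(D) = 0.73·0.21164 + 0.27·0.1109
      = 0.1544972 + 0.029943 = 0.1844402

P(D) ≈ 0.1844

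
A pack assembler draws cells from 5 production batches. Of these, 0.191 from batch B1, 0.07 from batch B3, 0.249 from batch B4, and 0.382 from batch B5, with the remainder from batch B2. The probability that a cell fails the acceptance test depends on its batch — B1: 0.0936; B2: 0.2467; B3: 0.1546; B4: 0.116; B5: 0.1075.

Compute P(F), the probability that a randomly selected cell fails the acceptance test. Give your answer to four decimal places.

0.1253

P(B2) = 1 − (0.191 + 0.07 + 0.249 + 0.382) = 0.108.
Summing over the partition,
P(F) = P(F|B1)·P(B1) + P(F|B2)·P(B2) + P(F|B3)·P(B3) + P(F|B4)·P(B4) + P(F|B5)·P(B5)
      = 0.0936·0.191 + 0.2467·0.108 + 0.1546·0.07 + 0.116·0.249 + 0.1075·0.382
      = 0.0178776 + 0.0266436 + 0.010822 + 0.028884 + 0.041065 = 0.1252922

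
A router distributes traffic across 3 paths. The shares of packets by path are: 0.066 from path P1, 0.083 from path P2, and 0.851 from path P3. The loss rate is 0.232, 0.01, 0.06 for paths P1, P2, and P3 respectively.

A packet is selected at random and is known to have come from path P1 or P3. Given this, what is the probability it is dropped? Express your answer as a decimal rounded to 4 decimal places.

0.0724

Let S = {P1, P3}.
P(S) = 0.066 + 0.851 = 0.917.
P(L ∩ S) = 0.232·0.066 + 0.06·0.851 = 0.015312 + 0.05106 = 0.066372.
P(L | S) = 0.066372 / 0.917 = 0.072379…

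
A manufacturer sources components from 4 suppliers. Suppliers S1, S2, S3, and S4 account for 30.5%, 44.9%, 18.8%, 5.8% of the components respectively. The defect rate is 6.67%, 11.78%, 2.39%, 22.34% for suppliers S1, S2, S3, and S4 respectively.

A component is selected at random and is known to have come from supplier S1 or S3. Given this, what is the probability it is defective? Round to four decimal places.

P(D|S) ≈ 0.0504

Let S = {S1, S3}.
P(S) = 0.305 + 0.188 = 0.493.
P(D ∩ S) = 0.0667·0.305 + 0.0239·0.188 = 0.0203435 + 0.0044932 = 0.0248367.
P(D | S) = 0.0248367 / 0.493 = 0.050379…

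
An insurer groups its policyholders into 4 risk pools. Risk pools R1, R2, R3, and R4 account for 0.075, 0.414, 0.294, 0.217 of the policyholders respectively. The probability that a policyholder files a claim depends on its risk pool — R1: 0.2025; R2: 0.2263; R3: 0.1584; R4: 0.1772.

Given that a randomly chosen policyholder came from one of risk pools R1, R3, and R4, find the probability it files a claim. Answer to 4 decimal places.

0.1710

Let S = {R1, R3, R4}.
P(S) = 0.075 + 0.294 + 0.217 = 0.586.
P(C ∩ S) = 0.2025·0.075 + 0.1584·0.294 + 0.1772·0.217 = 0.0151875 + 0.0465696 + 0.0384524 = 0.1002095.
P(C | S) = 0.1002095 / 0.586 = 0.171006…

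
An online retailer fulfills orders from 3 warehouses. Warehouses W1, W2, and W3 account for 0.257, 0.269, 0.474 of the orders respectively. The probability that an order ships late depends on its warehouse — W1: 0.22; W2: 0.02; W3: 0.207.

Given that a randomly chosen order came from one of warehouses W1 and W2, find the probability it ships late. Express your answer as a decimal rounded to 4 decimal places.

Let S = {W1, W2}.
P(S) = 0.257 + 0.269 = 0.526.
P(L ∩ S) = 0.22·0.257 + 0.02·0.269 = 0.05654 + 0.00538 = 0.06192.
P(L | S) = 0.06192 / 0.526 = 0.117719…

0.1177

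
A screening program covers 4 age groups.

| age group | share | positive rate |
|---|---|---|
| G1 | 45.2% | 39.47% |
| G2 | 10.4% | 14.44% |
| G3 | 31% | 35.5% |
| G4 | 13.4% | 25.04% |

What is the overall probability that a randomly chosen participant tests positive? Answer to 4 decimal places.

Summing over the partition,
P(T) = P(T|G1)·P(G1) + P(T|G2)·P(G2) + P(T|G3)·P(G3) + P(T|G4)·P(G4)
      = 0.3947·0.452 + 0.1444·0.104 + 0.355·0.31 + 0.2504·0.134
      = 0.1784044 + 0.0150176 + 0.11005 + 0.0335536 = 0.3370256

P(T) ≈ 0.3370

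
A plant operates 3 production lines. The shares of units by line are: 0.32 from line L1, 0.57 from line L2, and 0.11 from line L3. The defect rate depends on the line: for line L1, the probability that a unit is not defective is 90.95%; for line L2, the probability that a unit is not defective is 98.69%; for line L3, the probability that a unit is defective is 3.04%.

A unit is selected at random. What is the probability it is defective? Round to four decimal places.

0.0398

P(D|L1) = 1 − 0.9095 = 0.0905.
P(D|L2) = 1 − 0.9869 = 0.0131.
P(D) = P(D|L1)·P(L1) + P(D|L2)·P(L2) + P(D|L3)·P(L3)
      = 0.0905·0.32 + 0.0131·0.57 + 0.0304·0.11
      = 0.02896 + 0.007467 + 0.003344 = 0.039771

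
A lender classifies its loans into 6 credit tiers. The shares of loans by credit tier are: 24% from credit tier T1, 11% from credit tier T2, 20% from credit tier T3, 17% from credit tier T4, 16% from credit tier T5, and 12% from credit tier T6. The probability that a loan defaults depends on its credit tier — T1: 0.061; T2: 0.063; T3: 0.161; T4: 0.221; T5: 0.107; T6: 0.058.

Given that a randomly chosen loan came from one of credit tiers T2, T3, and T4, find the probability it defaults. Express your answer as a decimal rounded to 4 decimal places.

Let S = {T2, T3, T4}.
P(S) = 0.11 + 0.2 + 0.17 = 0.48.
P(D ∩ S) = 0.063·0.11 + 0.161·0.2 + 0.221·0.17 = 0.00693 + 0.0322 + 0.03757 = 0.0767.
P(D | S) = 0.0767 / 0.48 = 0.159792…

P(D|S) ≈ 0.1598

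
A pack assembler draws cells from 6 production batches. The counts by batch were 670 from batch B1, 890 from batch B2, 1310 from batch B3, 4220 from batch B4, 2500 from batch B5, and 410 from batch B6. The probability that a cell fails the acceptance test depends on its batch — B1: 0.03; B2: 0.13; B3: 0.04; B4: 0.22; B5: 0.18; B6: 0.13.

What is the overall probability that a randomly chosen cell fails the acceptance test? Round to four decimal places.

0.1620

Total: 670 + 890 + 1310 + 4220 + 2500 + 410 = 10000.
P(B1) = 670/10000 = 0.067. P(B2) = 890/10000 = 0.089. P(B3) = 1310/10000 = 0.131. P(B4) = 4220/10000 = 0.422. P(B5) = 2500/10000 = 0.25. P(B6) = 410/10000 = 0.041.
Using total probability over the partition,
P(F) = P(F|B1)·P(B1) + P(F|B2)·P(B2) + P(F|B3)·P(B3) + P(F|B4)·P(B4) + P(F|B5)·P(B5) + P(F|B6)·P(B6)
      = 0.03·0.067 + 0.13·0.089 + 0.04·0.131 + 0.22·0.422 + 0.18·0.25 + 0.13·0.041
      = 0.00201 + 0.01157 + 0.00524 + 0.09284 + 0.045 + 0.00533 = 0.16199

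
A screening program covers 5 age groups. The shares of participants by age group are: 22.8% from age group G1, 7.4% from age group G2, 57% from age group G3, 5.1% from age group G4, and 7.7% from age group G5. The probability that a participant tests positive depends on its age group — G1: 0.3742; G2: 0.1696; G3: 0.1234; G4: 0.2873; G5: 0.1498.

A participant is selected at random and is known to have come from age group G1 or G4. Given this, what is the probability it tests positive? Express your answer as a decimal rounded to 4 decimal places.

Let S = {G1, G4}.
P(S) = 0.228 + 0.051 = 0.279.
P(T ∩ S) = 0.3742·0.228 + 0.2873·0.051 = 0.0853176 + 0.0146523 = 0.0999699.
P(T | S) = 0.0999699 / 0.279 = 0.358315…

P(T|S) ≈ 0.3583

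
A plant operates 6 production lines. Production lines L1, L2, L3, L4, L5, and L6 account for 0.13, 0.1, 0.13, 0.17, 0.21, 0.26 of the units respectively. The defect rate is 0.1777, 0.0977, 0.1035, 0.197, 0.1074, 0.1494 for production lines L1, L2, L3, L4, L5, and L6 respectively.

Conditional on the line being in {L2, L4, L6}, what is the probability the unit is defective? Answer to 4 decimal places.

Let S = {L2, L4, L6}.
P(S) = 0.1 + 0.17 + 0.26 = 0.53.
P(D ∩ S) = 0.0977·0.1 + 0.197·0.17 + 0.1494·0.26 = 0.00977 + 0.03349 + 0.038844 = 0.082104.
P(D | S) = 0.082104 / 0.53 = 0.154913…

0.1549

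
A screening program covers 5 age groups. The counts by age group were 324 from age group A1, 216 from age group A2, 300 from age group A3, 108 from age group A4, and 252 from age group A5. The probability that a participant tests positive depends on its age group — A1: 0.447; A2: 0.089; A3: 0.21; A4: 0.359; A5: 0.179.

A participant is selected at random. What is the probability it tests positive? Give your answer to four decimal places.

Total: 324 + 216 + 300 + 108 + 252 = 1200.
P(A1) = 324/1200 = 0.27. P(A2) = 216/1200 = 0.18. P(A3) = 300/1200 = 0.25. P(A4) = 108/1200 = 0.09. P(A5) = 252/1200 = 0.21.
P(T) = P(T|A1)·P(A1) + P(T|A2)·P(A2) + P(T|A3)·P(A3) + P(T|A4)·P(A4) + P(T|A5)·P(A5)
      = 0.447·0.27 + 0.089·0.18 + 0.21·0.25 + 0.359·0.09 + 0.179·0.21
      = 0.12069 + 0.01602 + 0.0525 + 0.03231 + 0.03759 = 0.25911

P(T) ≈ 0.2591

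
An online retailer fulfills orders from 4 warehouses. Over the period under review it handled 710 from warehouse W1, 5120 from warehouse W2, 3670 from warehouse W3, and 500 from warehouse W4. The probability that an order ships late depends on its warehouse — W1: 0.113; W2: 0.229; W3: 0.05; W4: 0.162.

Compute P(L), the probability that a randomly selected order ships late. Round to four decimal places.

Total: 710 + 5120 + 3670 + 500 = 10000.
P(W1) = 710/10000 = 0.071. P(W2) = 5120/10000 = 0.512. P(W3) = 3670/10000 = 0.367. P(W4) = 500/10000 = 0.05.
P(L) = P(L|W1)·P(W1) + P(L|W2)·P(W2) + P(L|W3)·P(W3) + P(L|W4)·P(W4)
      = 0.113·0.071 + 0.229·0.512 + 0.05·0.367 + 0.162·0.05
      = 0.008023 + 0.117248 + 0.01835 + 0.0081 = 0.151721

0.1517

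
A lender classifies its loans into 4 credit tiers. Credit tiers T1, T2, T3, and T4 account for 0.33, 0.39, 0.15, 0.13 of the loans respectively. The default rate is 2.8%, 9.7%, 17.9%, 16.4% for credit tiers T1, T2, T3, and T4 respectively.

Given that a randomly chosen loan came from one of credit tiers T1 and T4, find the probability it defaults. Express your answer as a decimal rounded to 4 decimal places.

0.0664

Let S = {T1, T4}.
P(S) = 0.33 + 0.13 = 0.46.
P(D ∩ S) = 0.028·0.33 + 0.164·0.13 = 0.00924 + 0.02132 = 0.03056.
P(D | S) = 0.03056 / 0.46 = 0.066435…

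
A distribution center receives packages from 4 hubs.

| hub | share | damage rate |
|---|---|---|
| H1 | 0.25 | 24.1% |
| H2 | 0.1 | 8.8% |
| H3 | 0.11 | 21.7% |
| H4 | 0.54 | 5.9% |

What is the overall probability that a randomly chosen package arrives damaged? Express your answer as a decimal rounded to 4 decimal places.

Summing over the partition,
P(D) = P(D|H1)·P(H1) + P(D|H2)·P(H2) + P(D|H3)·P(H3) + P(D|H4)·P(H4)
      = 0.241·0.25 + 0.088·0.1 + 0.217·0.11 + 0.059·0.54
      = 0.06025 + 0.0088 + 0.02387 + 0.03186 = 0.12478

0.1248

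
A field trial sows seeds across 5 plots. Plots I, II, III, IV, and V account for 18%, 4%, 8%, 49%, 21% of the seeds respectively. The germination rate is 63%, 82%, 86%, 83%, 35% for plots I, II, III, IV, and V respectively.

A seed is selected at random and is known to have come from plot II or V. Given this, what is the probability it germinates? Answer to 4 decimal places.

Let S = {II, V}.
P(S) = 0.04 + 0.21 = 0.25.
P(G ∩ S) = 0.82·0.04 + 0.35·0.21 = 0.0328 + 0.0735 = 0.1063.
P(G | S) = 0.1063 / 0.25 = 0.425200…

P(G|S) ≈ 0.4252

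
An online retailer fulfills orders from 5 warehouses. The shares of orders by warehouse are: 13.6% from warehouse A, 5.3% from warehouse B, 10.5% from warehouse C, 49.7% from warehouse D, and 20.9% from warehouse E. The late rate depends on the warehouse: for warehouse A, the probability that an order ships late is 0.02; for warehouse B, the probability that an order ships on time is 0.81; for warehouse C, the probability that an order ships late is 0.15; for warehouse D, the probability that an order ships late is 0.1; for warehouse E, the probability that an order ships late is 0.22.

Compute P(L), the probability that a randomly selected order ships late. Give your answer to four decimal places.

0.1242

P(L|B) = 1 − 0.81 = 0.19.
P(L) = P(L|A)·P(A) + P(L|B)·P(B) + P(L|C)·P(C) + P(L|D)·P(D) + P(L|E)·P(E)
      = 0.02·0.136 + 0.19·0.053 + 0.15·0.105 + 0.1·0.497 + 0.22·0.209
      = 0.00272 + 0.01007 + 0.01575 + 0.0497 + 0.04598 = 0.12422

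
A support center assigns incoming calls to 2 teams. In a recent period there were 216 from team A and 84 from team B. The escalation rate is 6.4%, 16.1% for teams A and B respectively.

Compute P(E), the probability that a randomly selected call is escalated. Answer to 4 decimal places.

0.0912

Total: 216 + 84 = 300.
P(A) = 216/300 = 0.72. P(B) = 84/300 = 0.28.
By the law of total probability,
P(E) = P(E|A)·P(A) + P(E|B)·P(B)
      = 0.064·0.72 + 0.161·0.28
      = 0.04608 + 0.04508 = 0.09116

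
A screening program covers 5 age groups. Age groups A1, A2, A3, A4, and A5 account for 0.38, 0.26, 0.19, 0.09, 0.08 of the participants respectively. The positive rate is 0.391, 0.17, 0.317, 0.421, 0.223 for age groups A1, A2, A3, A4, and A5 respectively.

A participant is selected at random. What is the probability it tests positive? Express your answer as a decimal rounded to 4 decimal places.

P(T) ≈ 0.3087

By the law of total probability,
P(T) = P(T|A1)·P(A1) + P(T|A2)·P(A2) + P(T|A3)·P(A3) + P(T|A4)·P(A4) + P(T|A5)·P(A5)
      = 0.391·0.38 + 0.17·0.26 + 0.317·0.19 + 0.421·0.09 + 0.223·0.08
      = 0.14858 + 0.0442 + 0.06023 + 0.03789 + 0.01784 = 0.30874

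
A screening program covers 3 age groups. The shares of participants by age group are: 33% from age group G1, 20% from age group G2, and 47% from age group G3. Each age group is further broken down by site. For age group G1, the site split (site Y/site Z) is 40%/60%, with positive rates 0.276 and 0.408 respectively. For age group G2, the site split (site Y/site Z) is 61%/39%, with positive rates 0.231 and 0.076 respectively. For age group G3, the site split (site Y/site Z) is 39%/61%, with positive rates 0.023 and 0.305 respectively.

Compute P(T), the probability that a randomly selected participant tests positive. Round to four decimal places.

P(T|G1) = 0.4·0.276 + 0.6·0.408 = 0.1104 + 0.2448 = 0.3552
P(T|G2) = 0.61·0.231 + 0.39·0.076 = 0.14091 + 0.02964 = 0.17055
P(T|G3) = 0.39·0.023 + 0.61·0.305 = 0.00897 + 0.18605 = 0.19502
By total probability over the outer partition,
P(T) = 0.33·0.3552 + 0.2·0.17055 + 0.47·0.19502
      = 0.117216 + 0.03411 + 0.0916594 = 0.2429854

P(T) ≈ 0.2430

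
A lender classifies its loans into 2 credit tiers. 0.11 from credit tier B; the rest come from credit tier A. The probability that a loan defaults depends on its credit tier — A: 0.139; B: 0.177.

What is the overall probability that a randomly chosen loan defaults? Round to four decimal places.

P(A) = 1 − (0.11) = 0.89.
Using total probability over the partition,
P(D) = P(D|A)·P(A) + P(D|B)·P(B)
      = 0.139·0.89 + 0.177·0.11
      = 0.12371 + 0.01947 = 0.14318

P(D) ≈ 0.1432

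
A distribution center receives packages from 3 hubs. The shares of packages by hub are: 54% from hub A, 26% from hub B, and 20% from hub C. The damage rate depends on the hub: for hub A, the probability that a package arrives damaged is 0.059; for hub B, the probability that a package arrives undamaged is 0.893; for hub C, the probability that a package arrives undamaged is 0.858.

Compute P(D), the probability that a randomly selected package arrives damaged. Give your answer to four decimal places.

P(D) ≈ 0.0881

P(D|B) = 1 − 0.893 = 0.107.
P(D|C) = 1 − 0.858 = 0.142.
P(D) = P(D|A)·P(A) + P(D|B)·P(B) + P(D|C)·P(C)
      = 0.059·0.54 + 0.107·0.26 + 0.142·0.2
      = 0.03186 + 0.02782 + 0.0284 = 0.08808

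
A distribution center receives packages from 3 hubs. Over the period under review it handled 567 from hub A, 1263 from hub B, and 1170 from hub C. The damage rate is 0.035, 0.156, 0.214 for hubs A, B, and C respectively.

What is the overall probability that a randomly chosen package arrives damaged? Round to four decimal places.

Total: 567 + 1263 + 1170 = 3000.
P(A) = 567/3000 = 0.189. P(B) = 1263/3000 = 0.421. P(C) = 1170/3000 = 0.39.
By the law of total probability,
P(D) = P(D|A)·P(A) + P(D|B)·P(B) + P(D|C)·P(C)
      = 0.035·0.189 + 0.156·0.421 + 0.214·0.39
      = 0.006615 + 0.065676 + 0.08346 = 0.155751

0.1558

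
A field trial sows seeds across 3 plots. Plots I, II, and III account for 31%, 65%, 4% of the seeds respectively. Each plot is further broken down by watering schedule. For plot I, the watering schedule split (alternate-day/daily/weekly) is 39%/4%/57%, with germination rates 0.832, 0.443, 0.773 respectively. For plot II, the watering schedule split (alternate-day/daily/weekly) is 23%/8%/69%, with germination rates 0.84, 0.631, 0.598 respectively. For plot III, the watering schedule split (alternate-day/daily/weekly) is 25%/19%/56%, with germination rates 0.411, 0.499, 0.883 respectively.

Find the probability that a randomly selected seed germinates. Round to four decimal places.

0.6969

P(G|I) = 0.39·0.832 + 0.04·0.443 + 0.57·0.773 = 0.32448 + 0.01772 + 0.44061 = 0.78281
P(G|II) = 0.23·0.84 + 0.08·0.631 + 0.69·0.598 = 0.1932 + 0.05048 + 0.41262 = 0.6563
P(G|III) = 0.25·0.411 + 0.19·0.499 + 0.56·0.883 = 0.10275 + 0.09481 + 0.49448 = 0.69204
Then overall,
P(G) = 0.31·0.78281 + 0.65·0.6563 + 0.04·0.69204
      = 0.2426711 + 0.426595 + 0.0276816 = 0.6969477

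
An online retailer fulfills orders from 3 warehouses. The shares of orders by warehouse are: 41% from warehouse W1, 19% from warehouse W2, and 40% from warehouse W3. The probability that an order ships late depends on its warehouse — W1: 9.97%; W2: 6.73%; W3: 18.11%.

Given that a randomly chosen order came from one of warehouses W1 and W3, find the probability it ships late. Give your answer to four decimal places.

0.1399

Let S = {W1, W3}.
P(S) = 0.41 + 0.4 = 0.81.
P(L ∩ S) = 0.0997·0.41 + 0.1811·0.4 = 0.040877 + 0.07244 = 0.113317.
P(L | S) = 0.113317 / 0.81 = 0.139898…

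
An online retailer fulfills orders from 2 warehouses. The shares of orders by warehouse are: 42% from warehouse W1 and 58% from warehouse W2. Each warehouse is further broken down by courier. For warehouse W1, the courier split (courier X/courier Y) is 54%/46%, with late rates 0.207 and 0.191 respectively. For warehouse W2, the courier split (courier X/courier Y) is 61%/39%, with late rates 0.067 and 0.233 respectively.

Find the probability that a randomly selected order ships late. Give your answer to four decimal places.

P(L|W1) = 0.54·0.207 + 0.46·0.191 = 0.11178 + 0.08786 = 0.19964
P(L|W2) = 0.61·0.067 + 0.39·0.233 = 0.04087 + 0.09087 = 0.13174
Then overall,
P(L) = 0.42·0.19964 + 0.58·0.13174
      = 0.0838488 + 0.0764092 = 0.160258

0.1603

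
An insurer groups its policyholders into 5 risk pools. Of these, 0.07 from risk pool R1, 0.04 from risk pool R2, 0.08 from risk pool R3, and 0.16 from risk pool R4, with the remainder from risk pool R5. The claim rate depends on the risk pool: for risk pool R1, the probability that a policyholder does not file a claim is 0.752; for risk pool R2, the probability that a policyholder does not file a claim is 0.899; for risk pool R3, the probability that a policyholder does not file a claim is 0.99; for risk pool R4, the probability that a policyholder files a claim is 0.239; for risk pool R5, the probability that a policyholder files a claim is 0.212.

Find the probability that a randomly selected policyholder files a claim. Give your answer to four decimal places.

P(R5) = 1 − (0.07 + 0.04 + 0.08 + 0.16) = 0.65.
P(C|R1) = 1 − 0.752 = 0.248.
P(C|R2) = 1 − 0.899 = 0.101.
P(C|R3) = 1 − 0.99 = 0.01.
By the law of total probability,
P(C) = P(C|R1)·P(R1) + P(C|R2)·P(R2) + P(C|R3)·P(R3) + P(C|R4)·P(R4) + P(C|R5)·P(R5)
      = 0.248·0.07 + 0.101·0.04 + 0.01·0.08 + 0.239·0.16 + 0.212·0.65
      = 0.01736 + 0.00404 + 0.0008 + 0.03824 + 0.1378 = 0.19824

P(C) ≈ 0.1982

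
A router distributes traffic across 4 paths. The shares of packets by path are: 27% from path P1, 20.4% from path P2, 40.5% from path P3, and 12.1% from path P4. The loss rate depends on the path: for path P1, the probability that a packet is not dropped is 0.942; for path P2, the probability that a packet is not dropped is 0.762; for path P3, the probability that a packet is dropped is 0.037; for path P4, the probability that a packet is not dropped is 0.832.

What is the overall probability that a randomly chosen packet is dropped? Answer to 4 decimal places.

P(L) ≈ 0.0995

P(L|P1) = 1 − 0.942 = 0.058.
P(L|P2) = 1 − 0.762 = 0.238.
P(L|P4) = 1 − 0.832 = 0.168.
P(L) = P(L|P1)·P(P1) + P(L|P2)·P(P2) + P(L|P3)·P(P3) + P(L|P4)·P(P4)
      = 0.058·0.27 + 0.238·0.204 + 0.037·0.405 + 0.168·0.121
      = 0.01566 + 0.048552 + 0.014985 + 0.020328 = 0.099525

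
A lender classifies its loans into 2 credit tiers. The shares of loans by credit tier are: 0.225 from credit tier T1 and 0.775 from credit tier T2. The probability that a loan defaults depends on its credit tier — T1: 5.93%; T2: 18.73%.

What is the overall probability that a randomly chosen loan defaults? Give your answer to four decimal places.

0.1585

P(D) = P(D|T1)·P(T1) + P(D|T2)·P(T2)
      = 0.0593·0.225 + 0.1873·0.775
      = 0.0133425 + 0.1451575 = 0.1585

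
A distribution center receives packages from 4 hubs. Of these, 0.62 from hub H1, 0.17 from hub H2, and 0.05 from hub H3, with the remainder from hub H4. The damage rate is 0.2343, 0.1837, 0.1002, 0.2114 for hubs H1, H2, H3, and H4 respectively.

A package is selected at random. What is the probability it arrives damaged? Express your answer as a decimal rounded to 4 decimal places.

0.2153

P(H4) = 1 − (0.62 + 0.17 + 0.05) = 0.16.
By the law of total probability,
P(D) = P(D|H1)·P(H1) + P(D|H2)·P(H2) + P(D|H3)·P(H3) + P(D|H4)·P(H4)
      = 0.2343·0.62 + 0.1837·0.17 + 0.1002·0.05 + 0.2114·0.16
      = 0.145266 + 0.031229 + 0.00501 + 0.033824 = 0.215329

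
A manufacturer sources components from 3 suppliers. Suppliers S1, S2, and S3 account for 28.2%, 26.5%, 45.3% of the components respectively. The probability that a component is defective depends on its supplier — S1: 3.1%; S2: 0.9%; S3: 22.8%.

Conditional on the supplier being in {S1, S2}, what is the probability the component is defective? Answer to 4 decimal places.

Let S = {S1, S2}.
P(S) = 0.282 + 0.265 = 0.547.
P(D ∩ S) = 0.031·0.282 + 0.009·0.265 = 0.008742 + 0.002385 = 0.011127.
P(D | S) = 0.011127 / 0.547 = 0.020342…

P(D|S) ≈ 0.0203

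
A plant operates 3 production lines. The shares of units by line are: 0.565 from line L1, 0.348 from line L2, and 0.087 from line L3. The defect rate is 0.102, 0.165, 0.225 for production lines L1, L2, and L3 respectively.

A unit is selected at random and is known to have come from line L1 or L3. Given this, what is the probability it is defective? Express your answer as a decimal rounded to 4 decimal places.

P(D|S) ≈ 0.1184

Let S = {L1, L3}.
P(S) = 0.565 + 0.087 = 0.652.
P(D ∩ S) = 0.102·0.565 + 0.225·0.087 = 0.05763 + 0.019575 = 0.077205.
P(D | S) = 0.077205 / 0.652 = 0.118413…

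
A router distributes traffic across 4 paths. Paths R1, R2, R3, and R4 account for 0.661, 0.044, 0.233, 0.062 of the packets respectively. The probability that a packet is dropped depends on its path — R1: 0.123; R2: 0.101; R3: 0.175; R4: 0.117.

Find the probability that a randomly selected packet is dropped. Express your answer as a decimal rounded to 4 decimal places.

By the law of total probability,
P(L) = P(L|R1)·P(R1) + P(L|R2)·P(R2) + P(L|R3)·P(R3) + P(L|R4)·P(R4)
      = 0.123·0.661 + 0.101·0.044 + 0.175·0.233 + 0.117·0.062
      = 0.081303 + 0.004444 + 0.040775 + 0.007254 = 0.133776

P(L) ≈ 0.1338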